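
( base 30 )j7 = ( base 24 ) 101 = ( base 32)i1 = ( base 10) 577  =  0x241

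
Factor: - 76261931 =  - 76261931^1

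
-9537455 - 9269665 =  - 18807120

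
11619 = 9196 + 2423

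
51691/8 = 51691/8 = 6461.38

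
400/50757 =400/50757 =0.01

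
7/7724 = 7/7724 = 0.00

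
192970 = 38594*5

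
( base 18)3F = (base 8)105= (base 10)69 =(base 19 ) 3C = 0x45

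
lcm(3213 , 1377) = 9639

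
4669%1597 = 1475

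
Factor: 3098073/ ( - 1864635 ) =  - 1032691/621545 = - 5^( - 1 )*11^1* 269^1 * 349^1 * 124309^( - 1) 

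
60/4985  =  12/997  =  0.01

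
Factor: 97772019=3^1 *37^1*109^1*8081^1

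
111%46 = 19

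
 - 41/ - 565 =41/565= 0.07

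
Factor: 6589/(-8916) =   -  2^(  -  2 )*3^(- 1) * 11^1*599^1*743^ (- 1)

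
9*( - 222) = - 1998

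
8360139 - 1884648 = 6475491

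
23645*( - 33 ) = -780285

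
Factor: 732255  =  3^1*5^1* 48817^1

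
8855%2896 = 167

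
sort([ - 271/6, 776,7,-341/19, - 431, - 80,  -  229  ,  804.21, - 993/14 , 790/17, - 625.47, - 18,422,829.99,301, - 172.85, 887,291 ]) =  [  -  625.47, - 431,  -  229, - 172.85, - 80, - 993/14, - 271/6, - 18, - 341/19,  7,  790/17,  291, 301,422, 776,  804.21,  829.99, 887]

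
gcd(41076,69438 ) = 978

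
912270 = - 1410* (  -  647 ) 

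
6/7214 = 3/3607 = 0.00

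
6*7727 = 46362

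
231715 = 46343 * 5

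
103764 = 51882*2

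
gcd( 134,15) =1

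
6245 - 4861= 1384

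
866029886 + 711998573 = 1578028459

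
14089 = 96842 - 82753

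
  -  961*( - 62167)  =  59742487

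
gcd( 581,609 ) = 7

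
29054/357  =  29054/357 = 81.38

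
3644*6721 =24491324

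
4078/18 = 2039/9 = 226.56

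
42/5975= 42/5975 =0.01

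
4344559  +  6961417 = 11305976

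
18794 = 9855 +8939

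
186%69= 48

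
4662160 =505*9232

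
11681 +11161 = 22842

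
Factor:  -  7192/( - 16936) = 31/73   =  31^1 * 73^ ( - 1)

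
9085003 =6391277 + 2693726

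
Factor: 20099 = 101^1 * 199^1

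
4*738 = 2952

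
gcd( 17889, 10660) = 1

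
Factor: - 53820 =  - 2^2*3^2*5^1*13^1 * 23^1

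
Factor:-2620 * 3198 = -2^3 * 3^1*5^1* 13^1*41^1 * 131^1 = - 8378760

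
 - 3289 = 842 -4131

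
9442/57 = 9442/57 = 165.65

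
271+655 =926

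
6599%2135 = 194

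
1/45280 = 1/45280 = 0.00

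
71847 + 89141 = 160988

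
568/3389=568/3389 = 0.17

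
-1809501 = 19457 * ( - 93)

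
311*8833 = 2747063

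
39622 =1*39622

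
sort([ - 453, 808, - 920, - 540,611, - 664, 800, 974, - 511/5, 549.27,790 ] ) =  [- 920, - 664, - 540, - 453,-511/5,549.27, 611,790, 800, 808, 974 ] 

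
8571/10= 857 + 1/10  =  857.10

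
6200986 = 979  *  6334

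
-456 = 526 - 982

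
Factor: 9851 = 9851^1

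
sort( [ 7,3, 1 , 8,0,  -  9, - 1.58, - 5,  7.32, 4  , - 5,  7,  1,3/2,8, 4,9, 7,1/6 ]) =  [ - 9, - 5, - 5, - 1.58, 0,1/6,1,  1,3/2, 3,4, 4,7, 7,7,7.32,8,8, 9] 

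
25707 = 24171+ 1536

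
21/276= 7/92= 0.08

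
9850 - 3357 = 6493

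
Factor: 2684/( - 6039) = -2^2*3^( - 2) = - 4/9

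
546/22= 273/11 = 24.82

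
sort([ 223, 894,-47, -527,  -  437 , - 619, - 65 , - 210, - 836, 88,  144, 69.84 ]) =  [ - 836, - 619, - 527, - 437,-210, -65, - 47, 69.84 , 88,  144, 223, 894] 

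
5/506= 5/506 = 0.01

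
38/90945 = 38/90945 = 0.00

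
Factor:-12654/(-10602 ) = 37/31 = 31^(-1)*37^1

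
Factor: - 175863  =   - 3^1*31^2 *61^1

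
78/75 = 26/25 = 1.04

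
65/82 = 65/82= 0.79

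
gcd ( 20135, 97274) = 1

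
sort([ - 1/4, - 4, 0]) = [ - 4, - 1/4,0]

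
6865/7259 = 6865/7259 =0.95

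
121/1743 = 121/1743 = 0.07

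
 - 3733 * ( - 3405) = 12710865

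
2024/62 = 1012/31 = 32.65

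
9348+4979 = 14327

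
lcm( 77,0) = 0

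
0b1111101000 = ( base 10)1000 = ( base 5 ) 13000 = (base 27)1A1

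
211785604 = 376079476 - 164293872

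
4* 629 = 2516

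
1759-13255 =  - 11496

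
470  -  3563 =  -  3093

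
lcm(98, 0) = 0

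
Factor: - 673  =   - 673^1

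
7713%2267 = 912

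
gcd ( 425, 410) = 5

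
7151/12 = 7151/12 = 595.92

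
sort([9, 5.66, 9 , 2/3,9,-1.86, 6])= [ - 1.86, 2/3,5.66,6, 9,9 , 9 ]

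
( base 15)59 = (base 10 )84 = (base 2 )1010100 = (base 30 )2O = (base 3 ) 10010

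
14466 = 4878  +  9588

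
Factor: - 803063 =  - 17^1 * 97^1*487^1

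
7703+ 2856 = 10559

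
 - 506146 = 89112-595258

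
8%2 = 0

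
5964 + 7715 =13679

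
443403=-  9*(  -  49267)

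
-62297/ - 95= 62297/95= 655.76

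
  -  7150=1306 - 8456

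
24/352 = 3/44 =0.07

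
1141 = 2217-1076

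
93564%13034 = 2326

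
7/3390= 7/3390   =  0.00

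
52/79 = 52/79 = 0.66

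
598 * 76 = 45448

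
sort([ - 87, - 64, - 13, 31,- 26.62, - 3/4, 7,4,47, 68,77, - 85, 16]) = [ - 87, - 85, - 64,-26.62, - 13 , - 3/4,4, 7 , 16, 31  ,  47,68, 77 ]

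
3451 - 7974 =-4523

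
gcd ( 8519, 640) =1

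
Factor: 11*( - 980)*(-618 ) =6662040 = 2^3 * 3^1*5^1*7^2*11^1 * 103^1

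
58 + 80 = 138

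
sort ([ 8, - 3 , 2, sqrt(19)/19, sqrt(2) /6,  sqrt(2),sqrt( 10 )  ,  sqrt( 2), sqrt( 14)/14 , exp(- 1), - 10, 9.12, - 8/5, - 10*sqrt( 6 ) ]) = [-10*sqrt( 6), - 10, - 3, - 8/5,sqrt(19)/19, sqrt(2)/6, sqrt( 14 ) /14, exp( - 1) , sqrt ( 2), sqrt(2),2,  sqrt(10) , 8, 9.12 ] 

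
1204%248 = 212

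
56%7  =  0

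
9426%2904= 714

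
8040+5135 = 13175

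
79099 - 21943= 57156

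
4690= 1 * 4690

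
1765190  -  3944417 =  - 2179227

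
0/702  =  0 = 0.00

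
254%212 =42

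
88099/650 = 88099/650  =  135.54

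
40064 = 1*40064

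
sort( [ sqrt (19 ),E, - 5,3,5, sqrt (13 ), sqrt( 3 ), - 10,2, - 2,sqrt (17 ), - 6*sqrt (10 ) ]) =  [ - 6*sqrt( 10 ), - 10, - 5,- 2, sqrt( 3), 2, E,3,sqrt (13),sqrt ( 17),sqrt (19 ),5 ] 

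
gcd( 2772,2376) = 396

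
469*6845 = 3210305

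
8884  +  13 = 8897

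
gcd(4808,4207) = 601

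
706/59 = 706/59 = 11.97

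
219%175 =44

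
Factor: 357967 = 357967^1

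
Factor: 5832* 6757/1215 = 2^3*3^1  *5^ ( - 1) * 29^1*233^1 = 162168/5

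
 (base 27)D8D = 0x25EA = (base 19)17gg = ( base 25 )fd6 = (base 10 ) 9706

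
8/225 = 8/225 = 0.04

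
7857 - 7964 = - 107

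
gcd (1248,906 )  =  6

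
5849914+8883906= 14733820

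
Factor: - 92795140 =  - 2^2*5^1* 4639757^1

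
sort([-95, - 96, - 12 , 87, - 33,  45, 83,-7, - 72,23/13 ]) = [  -  96 , - 95,  -  72, - 33, - 12,-7, 23/13, 45, 83,87 ] 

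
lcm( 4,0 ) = 0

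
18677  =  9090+9587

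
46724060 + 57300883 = 104024943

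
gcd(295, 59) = 59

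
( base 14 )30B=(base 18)1F5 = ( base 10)599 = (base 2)1001010111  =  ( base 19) 1CA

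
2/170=1/85=0.01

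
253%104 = 45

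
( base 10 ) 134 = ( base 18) 78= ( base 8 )206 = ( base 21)68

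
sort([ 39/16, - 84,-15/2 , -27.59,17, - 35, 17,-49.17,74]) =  [ - 84, -49.17, - 35, - 27.59, - 15/2, 39/16, 17 , 17,74] 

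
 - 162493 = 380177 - 542670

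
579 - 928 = - 349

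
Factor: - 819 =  - 3^2*7^1*13^1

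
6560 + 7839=14399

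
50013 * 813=40660569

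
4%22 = 4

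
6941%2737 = 1467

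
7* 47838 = 334866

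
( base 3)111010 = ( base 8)542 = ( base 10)354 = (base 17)13e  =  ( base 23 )F9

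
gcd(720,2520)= 360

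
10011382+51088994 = 61100376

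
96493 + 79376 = 175869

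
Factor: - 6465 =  - 3^1*5^1 * 431^1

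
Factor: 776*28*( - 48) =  - 1042944 = - 2^9*3^1*7^1*97^1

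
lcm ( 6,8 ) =24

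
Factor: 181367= 293^1*619^1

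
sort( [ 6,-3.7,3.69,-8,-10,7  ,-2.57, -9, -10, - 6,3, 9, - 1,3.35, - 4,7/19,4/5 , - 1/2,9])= [ - 10, - 10, - 9, - 8,-6, - 4, - 3.7, - 2.57,-1,  -  1/2, 7/19, 4/5,3, 3.35, 3.69, 6,7,9, 9]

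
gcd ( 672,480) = 96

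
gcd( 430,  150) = 10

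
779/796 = 779/796 = 0.98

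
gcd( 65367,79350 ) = 3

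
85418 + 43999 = 129417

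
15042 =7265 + 7777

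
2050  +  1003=3053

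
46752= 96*487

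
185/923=185/923 = 0.20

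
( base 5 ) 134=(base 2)101100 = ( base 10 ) 44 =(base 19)26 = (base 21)22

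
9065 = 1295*7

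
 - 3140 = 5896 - 9036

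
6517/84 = 931/12= 77.58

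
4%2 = 0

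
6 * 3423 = 20538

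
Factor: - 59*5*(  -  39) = 11505 = 3^1 * 5^1*13^1*59^1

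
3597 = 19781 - 16184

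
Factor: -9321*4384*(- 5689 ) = 232471108896 = 2^5 * 3^1 * 13^1*137^1 * 239^1*5689^1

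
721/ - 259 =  -103/37 =- 2.78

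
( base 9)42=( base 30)18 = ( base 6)102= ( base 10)38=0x26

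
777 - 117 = 660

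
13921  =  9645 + 4276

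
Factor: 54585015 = 3^1 * 5^1*1747^1*2083^1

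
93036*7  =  651252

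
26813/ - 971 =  - 26813/971 = - 27.61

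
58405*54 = 3153870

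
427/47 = 9 + 4/47= 9.09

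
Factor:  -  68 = -2^2*17^1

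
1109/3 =369 + 2/3 =369.67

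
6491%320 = 91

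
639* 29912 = 19113768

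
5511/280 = 19 + 191/280 = 19.68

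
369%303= 66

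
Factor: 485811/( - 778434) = -2^( - 1)*3^2*19^1*137^( - 1) = - 171/274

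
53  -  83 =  - 30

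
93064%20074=12768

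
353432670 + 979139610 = 1332572280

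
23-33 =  - 10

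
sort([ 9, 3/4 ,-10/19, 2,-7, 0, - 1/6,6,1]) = [ - 7, - 10/19, - 1/6,0, 3/4,  1, 2 , 6,  9]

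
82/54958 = 41/27479 = 0.00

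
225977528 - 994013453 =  - 768035925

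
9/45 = 1/5  =  0.20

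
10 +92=102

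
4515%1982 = 551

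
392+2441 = 2833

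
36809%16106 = 4597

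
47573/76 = 47573/76 = 625.96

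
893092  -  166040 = 727052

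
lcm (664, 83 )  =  664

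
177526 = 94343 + 83183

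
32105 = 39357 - 7252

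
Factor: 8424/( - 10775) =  - 2^3*3^4 * 5^( - 2) * 13^1*431^( - 1) 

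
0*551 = 0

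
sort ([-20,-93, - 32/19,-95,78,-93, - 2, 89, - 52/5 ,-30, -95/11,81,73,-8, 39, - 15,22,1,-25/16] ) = [  -  95, - 93,-93,-30,- 20, - 15,- 52/5,- 95/11, - 8, - 2, - 32/19, - 25/16, 1, 22, 39,73,78,81, 89]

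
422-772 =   -  350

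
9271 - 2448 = 6823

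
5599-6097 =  - 498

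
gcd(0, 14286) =14286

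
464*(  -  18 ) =  -  8352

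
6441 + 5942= 12383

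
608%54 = 14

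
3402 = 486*7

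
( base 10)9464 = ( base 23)hkb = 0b10010011111000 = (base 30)afe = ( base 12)5588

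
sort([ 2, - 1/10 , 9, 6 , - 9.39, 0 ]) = [  -  9.39,- 1/10, 0, 2, 6 , 9 ]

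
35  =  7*5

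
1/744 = 1/744 = 0.00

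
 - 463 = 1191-1654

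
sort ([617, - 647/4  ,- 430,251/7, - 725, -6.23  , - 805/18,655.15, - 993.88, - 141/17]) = [ - 993.88, - 725,  -  430, -647/4, - 805/18, - 141/17, - 6.23,251/7,617,  655.15 ]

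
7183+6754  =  13937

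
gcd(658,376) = 94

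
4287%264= 63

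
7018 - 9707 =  - 2689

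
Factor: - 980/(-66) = 490/33 = 2^1*3^( - 1 )*5^1*7^2*11^( - 1) 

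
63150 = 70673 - 7523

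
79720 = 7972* 10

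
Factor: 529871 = 529871^1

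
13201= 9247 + 3954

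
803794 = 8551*94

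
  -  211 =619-830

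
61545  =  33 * 1865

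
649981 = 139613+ 510368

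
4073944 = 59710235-55636291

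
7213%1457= 1385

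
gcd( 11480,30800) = 280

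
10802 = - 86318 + 97120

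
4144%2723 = 1421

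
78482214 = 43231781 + 35250433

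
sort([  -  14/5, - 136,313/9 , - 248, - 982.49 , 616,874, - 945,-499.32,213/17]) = [ - 982.49, - 945,-499.32, - 248, - 136, - 14/5,213/17,313/9, 616,874 ] 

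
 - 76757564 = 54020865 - 130778429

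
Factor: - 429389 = -429389^1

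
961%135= 16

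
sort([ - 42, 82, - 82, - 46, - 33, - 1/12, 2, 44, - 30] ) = [ - 82, - 46, - 42,  -  33, - 30, - 1/12,2,44, 82]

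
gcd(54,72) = 18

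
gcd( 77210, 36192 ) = 2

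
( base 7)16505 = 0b1001001100101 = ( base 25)7D9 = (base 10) 4709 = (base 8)11145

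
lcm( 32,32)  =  32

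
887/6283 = 887/6283 = 0.14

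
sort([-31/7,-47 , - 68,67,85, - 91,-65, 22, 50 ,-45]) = [ - 91,-68, -65,- 47, - 45,-31/7, 22,50,67,85]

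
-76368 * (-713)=54450384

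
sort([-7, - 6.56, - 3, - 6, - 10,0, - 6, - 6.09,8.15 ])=[- 10, - 7, - 6.56, - 6.09 , - 6, - 6,-3,0, 8.15] 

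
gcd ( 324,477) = 9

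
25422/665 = 1338/35 = 38.23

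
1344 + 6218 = 7562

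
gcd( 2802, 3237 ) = 3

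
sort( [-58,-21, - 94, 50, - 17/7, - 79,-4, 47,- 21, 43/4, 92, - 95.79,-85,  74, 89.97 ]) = [ - 95.79,  -  94, - 85, - 79, - 58, - 21, - 21,  -  4, - 17/7, 43/4,47, 50,  74, 89.97,92]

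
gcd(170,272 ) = 34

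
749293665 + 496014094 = 1245307759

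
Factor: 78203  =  78203^1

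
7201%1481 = 1277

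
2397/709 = 2397/709 = 3.38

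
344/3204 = 86/801=0.11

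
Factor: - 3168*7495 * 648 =-15386215680 = - 2^8* 3^6 * 5^1*11^1*1499^1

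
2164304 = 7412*292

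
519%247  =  25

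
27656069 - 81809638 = -54153569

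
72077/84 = 72077/84  =  858.06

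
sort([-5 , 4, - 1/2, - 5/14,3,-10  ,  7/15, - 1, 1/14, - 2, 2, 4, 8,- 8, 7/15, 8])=[ -10, - 8,- 5, -2, - 1, - 1/2, - 5/14, 1/14,7/15, 7/15, 2, 3,4, 4, 8  ,  8] 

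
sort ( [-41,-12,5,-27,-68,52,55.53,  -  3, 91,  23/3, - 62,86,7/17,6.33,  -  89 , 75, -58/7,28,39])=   [ - 89 ,  -  68,-62 ,  -  41 ,-27 ,-12, - 58/7, - 3 , 7/17, 5,6.33,23/3,28,39,52, 55.53, 75, 86, 91]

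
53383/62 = 53383/62=861.02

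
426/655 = 426/655 = 0.65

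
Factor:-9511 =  - 9511^1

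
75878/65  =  1167 + 23/65 = 1167.35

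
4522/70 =323/5= 64.60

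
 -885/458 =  - 2  +  31/458 = - 1.93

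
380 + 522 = 902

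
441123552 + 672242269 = 1113365821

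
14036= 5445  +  8591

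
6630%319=250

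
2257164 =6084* 371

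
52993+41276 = 94269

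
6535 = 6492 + 43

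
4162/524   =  2081/262   =  7.94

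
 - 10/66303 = -10/66303 = -0.00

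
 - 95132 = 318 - 95450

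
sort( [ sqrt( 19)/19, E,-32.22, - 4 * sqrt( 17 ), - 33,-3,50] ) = [  -  33, - 32.22, - 4*sqrt(17 ), - 3, sqrt(19)/19 , E,50 ] 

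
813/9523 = 813/9523 = 0.09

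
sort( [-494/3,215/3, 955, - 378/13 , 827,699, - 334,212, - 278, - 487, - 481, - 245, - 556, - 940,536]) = [-940,  -  556 , - 487 , - 481, - 334,-278, - 245, -494/3, - 378/13,215/3,212,536,699,827, 955 ]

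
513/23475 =171/7825 = 0.02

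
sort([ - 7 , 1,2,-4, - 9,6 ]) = [  -  9, - 7, - 4,1,2,6]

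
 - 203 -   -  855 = 652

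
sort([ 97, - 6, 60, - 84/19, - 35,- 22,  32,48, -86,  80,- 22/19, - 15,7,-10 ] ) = [ -86,  -  35, - 22,-15, - 10, - 6, - 84/19,- 22/19,7,32, 48,60,  80,97]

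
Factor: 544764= 2^2*3^1*11^1 *4127^1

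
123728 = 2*61864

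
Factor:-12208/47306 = - 2^3*31^( - 1) =- 8/31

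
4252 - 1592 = 2660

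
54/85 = 54/85= 0.64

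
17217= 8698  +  8519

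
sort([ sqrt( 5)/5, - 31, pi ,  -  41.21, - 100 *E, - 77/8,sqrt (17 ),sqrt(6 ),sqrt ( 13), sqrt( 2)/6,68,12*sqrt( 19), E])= [ - 100*E, - 41.21 , - 31, - 77/8, sqrt( 2)/6, sqrt( 5) /5, sqrt( 6),E, pi,  sqrt( 13), sqrt( 17 ),12 * sqrt( 19), 68 ]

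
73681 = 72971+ 710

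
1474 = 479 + 995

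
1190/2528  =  595/1264 = 0.47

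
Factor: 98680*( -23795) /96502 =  - 2^2*5^2*7^( - 1)*61^( - 1 )*113^( - 1 )*2467^1*4759^1 = - 1174045300/48251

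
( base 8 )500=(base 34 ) 9e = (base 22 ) EC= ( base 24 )d8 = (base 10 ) 320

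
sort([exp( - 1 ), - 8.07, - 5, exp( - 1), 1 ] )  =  [ - 8.07,-5, exp( - 1) , exp( - 1), 1] 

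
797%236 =89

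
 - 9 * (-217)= 1953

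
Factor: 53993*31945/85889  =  1724806385/85889  =  5^1*6389^1*53993^1*85889^ ( - 1)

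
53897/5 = 10779  +  2/5 = 10779.40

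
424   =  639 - 215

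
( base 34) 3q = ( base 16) 80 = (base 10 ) 128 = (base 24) 58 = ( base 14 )92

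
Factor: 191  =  191^1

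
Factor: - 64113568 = -2^5 * 71^1 * 28219^1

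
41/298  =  41/298=   0.14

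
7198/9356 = 3599/4678= 0.77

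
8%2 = 0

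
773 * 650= 502450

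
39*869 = 33891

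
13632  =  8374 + 5258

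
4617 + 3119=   7736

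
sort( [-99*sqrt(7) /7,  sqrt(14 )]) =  [ - 99 * sqrt(7 )/7,sqrt(14)]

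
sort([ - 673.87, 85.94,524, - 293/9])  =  [ - 673.87, - 293/9,85.94, 524]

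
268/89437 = 268/89437 = 0.00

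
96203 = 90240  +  5963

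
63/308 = 9/44 = 0.20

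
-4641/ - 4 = 1160  +  1/4  =  1160.25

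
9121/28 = 1303/4= 325.75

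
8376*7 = 58632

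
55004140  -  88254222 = - 33250082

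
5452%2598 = 256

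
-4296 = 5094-9390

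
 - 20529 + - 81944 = - 102473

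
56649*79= 4475271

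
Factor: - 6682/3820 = - 3341/1910= - 2^(-1) * 5^(-1 )*13^1 * 191^( - 1)*257^1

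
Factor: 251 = 251^1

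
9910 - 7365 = 2545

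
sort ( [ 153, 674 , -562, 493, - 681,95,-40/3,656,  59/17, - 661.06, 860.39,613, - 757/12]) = [ - 681, - 661.06, - 562, - 757/12, - 40/3,  59/17, 95,153,493,613,656,674, 860.39]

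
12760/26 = 6380/13 = 490.77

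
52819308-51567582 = 1251726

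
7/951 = 7/951 = 0.01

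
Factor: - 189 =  - 3^3 * 7^1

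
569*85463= 48628447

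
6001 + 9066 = 15067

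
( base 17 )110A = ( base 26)7IC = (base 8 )12134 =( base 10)5212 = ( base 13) 24AC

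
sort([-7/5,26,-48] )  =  [ - 48,- 7/5, 26]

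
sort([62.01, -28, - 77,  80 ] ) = [ - 77, - 28,62.01,80]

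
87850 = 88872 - 1022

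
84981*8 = 679848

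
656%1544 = 656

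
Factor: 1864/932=2 = 2^1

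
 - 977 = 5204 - 6181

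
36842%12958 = 10926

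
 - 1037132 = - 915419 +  - 121713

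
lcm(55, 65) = 715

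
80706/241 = 80706/241 = 334.88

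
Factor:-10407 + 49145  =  38738= 2^1*7^1*2767^1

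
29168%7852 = 5612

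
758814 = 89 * 8526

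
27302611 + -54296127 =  - 26993516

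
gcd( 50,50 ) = 50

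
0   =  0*344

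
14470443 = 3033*4771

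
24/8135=24/8135 = 0.00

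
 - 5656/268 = -22 + 60/67=-21.10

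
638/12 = 319/6 =53.17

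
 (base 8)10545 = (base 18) DD7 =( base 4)1011211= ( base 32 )4b5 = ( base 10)4453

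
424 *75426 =31980624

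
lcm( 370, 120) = 4440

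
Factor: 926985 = 3^1*5^1*29^1* 2131^1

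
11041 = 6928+4113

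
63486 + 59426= 122912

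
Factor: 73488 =2^4*3^1  *  1531^1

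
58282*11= 641102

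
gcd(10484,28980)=4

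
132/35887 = 132/35887 = 0.00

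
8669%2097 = 281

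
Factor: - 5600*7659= - 42890400 = - 2^5*3^2*5^2*7^1 * 23^1* 37^1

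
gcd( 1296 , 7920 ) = 144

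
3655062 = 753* 4854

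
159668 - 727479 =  - 567811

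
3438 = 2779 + 659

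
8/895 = 8/895 =0.01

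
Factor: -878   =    -  2^1  *439^1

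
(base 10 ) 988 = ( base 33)tv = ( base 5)12423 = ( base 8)1734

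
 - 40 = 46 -86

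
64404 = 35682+28722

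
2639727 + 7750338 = 10390065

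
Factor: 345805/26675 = 713/55 = 5^( - 1)*11^( - 1)*23^1*31^1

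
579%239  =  101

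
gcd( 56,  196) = 28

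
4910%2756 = 2154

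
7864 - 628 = 7236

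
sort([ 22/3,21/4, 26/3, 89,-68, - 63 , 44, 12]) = [ - 68, - 63,21/4, 22/3, 26/3, 12 , 44,89 ]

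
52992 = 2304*23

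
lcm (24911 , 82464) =2391456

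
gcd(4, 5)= 1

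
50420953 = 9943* 5071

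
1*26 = 26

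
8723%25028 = 8723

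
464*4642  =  2153888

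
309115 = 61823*5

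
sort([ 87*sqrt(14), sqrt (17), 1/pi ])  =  [1/pi,sqrt( 17), 87 * sqrt( 14)]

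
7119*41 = 291879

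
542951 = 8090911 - 7547960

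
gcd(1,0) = 1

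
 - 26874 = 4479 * ( - 6)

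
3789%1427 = 935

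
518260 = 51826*10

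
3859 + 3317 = 7176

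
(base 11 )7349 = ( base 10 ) 9733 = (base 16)2605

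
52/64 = 13/16 = 0.81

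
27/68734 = 27/68734 = 0.00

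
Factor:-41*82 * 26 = -87412 = - 2^2*13^1*41^2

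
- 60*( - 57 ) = 3420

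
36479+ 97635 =134114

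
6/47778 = 1/7963=0.00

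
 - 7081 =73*( - 97)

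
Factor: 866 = 2^1 *433^1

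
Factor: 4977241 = 29^1*171629^1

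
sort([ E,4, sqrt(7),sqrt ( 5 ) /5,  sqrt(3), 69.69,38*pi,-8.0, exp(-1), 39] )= [ - 8.0,exp( -1 ),sqrt(5) /5, sqrt(3) , sqrt (7 ),E,4,39 , 69.69,38*pi ] 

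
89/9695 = 89/9695 =0.01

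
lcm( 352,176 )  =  352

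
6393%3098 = 197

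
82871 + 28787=111658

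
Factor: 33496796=2^2*8374199^1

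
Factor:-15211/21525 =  - 3^(-1)*5^(  -  2) * 53^1 = -  53/75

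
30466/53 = 30466/53= 574.83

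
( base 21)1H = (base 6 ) 102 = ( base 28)1a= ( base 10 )38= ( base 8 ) 46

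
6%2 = 0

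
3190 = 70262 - 67072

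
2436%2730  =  2436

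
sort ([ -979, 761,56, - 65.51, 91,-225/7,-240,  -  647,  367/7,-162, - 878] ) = [ - 979, - 878, -647, - 240,-162, - 65.51, - 225/7,367/7, 56, 91,761 ] 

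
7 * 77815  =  544705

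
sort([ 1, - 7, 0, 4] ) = [  -  7,0, 1, 4]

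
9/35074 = 9/35074 = 0.00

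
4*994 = 3976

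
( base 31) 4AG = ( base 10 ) 4170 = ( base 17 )E75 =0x104a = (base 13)1b8a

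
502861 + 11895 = 514756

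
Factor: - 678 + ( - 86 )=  - 2^2*191^1  =  - 764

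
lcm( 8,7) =56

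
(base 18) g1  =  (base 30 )9j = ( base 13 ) 193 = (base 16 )121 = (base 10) 289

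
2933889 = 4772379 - 1838490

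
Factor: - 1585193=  - 641^1*  2473^1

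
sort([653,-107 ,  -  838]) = [ - 838, - 107, 653 ]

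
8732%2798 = 338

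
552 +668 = 1220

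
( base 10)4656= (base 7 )16401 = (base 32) 4HG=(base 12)2840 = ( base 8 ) 11060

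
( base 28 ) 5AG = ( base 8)10170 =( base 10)4216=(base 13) 1BC4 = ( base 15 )13b1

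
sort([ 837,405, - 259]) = [ - 259 , 405, 837]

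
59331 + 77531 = 136862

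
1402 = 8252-6850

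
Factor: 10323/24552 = 37/88=2^( - 3)*11^(  -  1)*37^1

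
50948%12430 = 1228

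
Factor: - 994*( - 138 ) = 2^2 *3^1 * 7^1*23^1*71^1 =137172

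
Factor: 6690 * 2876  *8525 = 2^3*3^1*5^3*11^1 * 31^1*223^1 * 719^1=164024751000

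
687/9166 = 687/9166 = 0.07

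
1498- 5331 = - 3833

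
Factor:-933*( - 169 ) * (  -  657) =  - 3^3  *  13^2*73^1*311^1 = - 103593789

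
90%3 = 0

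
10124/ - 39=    - 260 + 16/39 = - 259.59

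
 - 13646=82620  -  96266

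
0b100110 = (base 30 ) 18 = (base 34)14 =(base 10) 38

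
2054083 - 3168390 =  -1114307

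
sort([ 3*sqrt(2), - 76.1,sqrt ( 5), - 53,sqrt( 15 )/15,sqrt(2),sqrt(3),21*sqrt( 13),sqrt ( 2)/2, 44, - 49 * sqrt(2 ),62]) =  [-76.1, - 49 *sqrt(2), - 53,sqrt( 15)/15,sqrt(2 ) /2, sqrt( 2),sqrt( 3),sqrt( 5), 3*sqrt(2),44, 62,21*sqrt ( 13)]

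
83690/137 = 83690/137  =  610.88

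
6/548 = 3/274 = 0.01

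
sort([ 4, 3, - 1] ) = [ - 1,  3,4 ] 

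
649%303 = 43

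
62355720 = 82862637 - 20506917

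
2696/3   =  898 + 2/3= 898.67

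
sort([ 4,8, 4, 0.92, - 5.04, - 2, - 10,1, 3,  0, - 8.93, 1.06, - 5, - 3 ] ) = [ - 10, -8.93 , - 5.04, - 5, - 3,-2, 0,0.92 , 1,1.06,3,  4, 4, 8]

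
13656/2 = 6828 = 6828.00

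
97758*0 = 0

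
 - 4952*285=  - 1411320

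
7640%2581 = 2478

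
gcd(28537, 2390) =1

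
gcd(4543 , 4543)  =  4543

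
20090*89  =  1788010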